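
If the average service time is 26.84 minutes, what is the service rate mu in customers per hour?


mu = 60 / avg_service_time = 60 / 26.84 = 2.24 per hour

2.24 per hour


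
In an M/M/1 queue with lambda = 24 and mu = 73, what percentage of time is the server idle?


Idle fraction = (1 - rho) * 100 = (1 - 24/73) * 100 = 67.1%

67.1%


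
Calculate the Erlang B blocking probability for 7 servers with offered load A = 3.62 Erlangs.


B(N,A) = (A^N/N!) / sum(A^k/k!, k=0..N) with N=7, A=3.62 = 0.0447

0.0447


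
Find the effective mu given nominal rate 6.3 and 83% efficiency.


Effective rate = mu * efficiency = 6.3 * 0.83 = 5.23 per hour

5.23 per hour


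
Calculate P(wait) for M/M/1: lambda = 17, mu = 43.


P(wait) = rho = lambda/mu = 17/43 = 0.3953

0.3953


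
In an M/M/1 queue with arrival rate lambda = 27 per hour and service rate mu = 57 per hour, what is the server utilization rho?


rho = lambda/mu = 27/57 = 0.4737

0.4737


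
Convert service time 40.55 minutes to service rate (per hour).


mu = 60 / avg_service_time = 60 / 40.55 = 1.48 per hour

1.48 per hour


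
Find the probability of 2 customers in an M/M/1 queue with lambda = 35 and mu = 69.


rho = 35/69; P(n) = (1-rho)*rho^n = (1-35/69)*(35/69)^2 = 0.1268

0.1268


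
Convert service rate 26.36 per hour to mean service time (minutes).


Mean service time = 60/mu = 60/26.36 = 2.28 minutes

2.28 minutes


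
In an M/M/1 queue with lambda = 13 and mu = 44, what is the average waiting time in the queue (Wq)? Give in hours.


rho = 13/44; Wq = rho/(mu - lambda) = 0.0095 hours

0.0095 hours


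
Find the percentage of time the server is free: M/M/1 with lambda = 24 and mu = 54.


Idle fraction = (1 - rho) * 100 = (1 - 24/54) * 100 = 55.6%

55.6%


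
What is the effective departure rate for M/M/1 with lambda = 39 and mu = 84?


For a stable queue (lambda < mu), throughput = lambda = 39 per hour

39 per hour


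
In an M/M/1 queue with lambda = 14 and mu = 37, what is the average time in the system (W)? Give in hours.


W = 1/(mu - lambda) = 1/(37 - 14) = 0.0435 hours

0.0435 hours


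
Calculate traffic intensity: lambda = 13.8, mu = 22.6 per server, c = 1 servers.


rho = lambda / (c * mu) = 13.8 / (1 * 22.6) = 0.6106

0.6106


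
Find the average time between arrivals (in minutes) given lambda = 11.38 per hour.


Mean interarrival time = 60/lambda = 60/11.38 = 5.27 minutes

5.27 minutes


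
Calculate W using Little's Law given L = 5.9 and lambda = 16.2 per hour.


W = L / lambda = 5.9 / 16.2 = 0.3642 hours

0.3642 hours


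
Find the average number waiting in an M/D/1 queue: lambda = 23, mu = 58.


M/D/1: Lq = rho^2 / (2*(1-rho)) where rho = 23/58; Lq = 0.13

0.13


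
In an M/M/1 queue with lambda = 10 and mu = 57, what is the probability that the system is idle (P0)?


P0 = 1 - rho = 1 - 10/57 = 0.8246

0.8246


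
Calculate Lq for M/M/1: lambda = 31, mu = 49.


rho = 31/49; Lq = rho^2/(1-rho) = 1.09

1.09


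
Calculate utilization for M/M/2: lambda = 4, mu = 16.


rho = lambda/(c*mu) = 4/(2*16) = 0.125

0.125


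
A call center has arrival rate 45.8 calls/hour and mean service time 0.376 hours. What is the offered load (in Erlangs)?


Offered load a = lambda * E[S] = 45.8 * 0.376 = 17.22 Erlangs

17.22 Erlangs


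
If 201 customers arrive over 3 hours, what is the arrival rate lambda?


lambda = total arrivals / time = 201 / 3 = 67.0 per hour

67.0 per hour


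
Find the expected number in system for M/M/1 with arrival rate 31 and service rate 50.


rho = 31/50; L = rho/(1-rho) = 1.63

1.63


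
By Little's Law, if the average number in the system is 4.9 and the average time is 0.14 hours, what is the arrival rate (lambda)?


lambda = L / W = 4.9 / 0.14 = 35.0 per hour

35.0 per hour


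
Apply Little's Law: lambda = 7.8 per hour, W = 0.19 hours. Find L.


L = lambda * W = 7.8 * 0.19 = 1.48

1.48


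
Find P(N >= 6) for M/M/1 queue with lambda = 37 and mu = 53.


P(N >= 6) = rho^6 = (37/53)^6 = 0.1158

0.1158


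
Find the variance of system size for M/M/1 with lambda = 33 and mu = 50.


rho = 33/50; Var(N) = rho/(1-rho)^2 = 5.71

5.71


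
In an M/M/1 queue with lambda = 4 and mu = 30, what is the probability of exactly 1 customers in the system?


rho = 4/30; P(n) = (1-rho)*rho^n = (1-4/30)*(4/30)^1 = 0.1156

0.1156


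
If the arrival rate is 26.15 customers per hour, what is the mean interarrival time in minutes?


Mean interarrival time = 60/lambda = 60/26.15 = 2.29 minutes

2.29 minutes


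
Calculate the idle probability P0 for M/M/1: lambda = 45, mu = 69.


P0 = 1 - rho = 1 - 45/69 = 0.3478

0.3478


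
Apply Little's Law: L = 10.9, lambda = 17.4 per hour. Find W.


W = L / lambda = 10.9 / 17.4 = 0.6264 hours

0.6264 hours


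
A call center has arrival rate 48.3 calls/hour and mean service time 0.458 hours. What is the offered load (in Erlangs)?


Offered load a = lambda * E[S] = 48.3 * 0.458 = 22.12 Erlangs

22.12 Erlangs


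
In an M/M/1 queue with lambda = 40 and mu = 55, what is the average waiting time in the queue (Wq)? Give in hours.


rho = 40/55; Wq = rho/(mu - lambda) = 0.0485 hours

0.0485 hours


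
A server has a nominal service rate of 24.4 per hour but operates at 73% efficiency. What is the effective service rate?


Effective rate = mu * efficiency = 24.4 * 0.73 = 17.81 per hour

17.81 per hour


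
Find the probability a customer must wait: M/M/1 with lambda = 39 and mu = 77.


P(wait) = rho = lambda/mu = 39/77 = 0.5065

0.5065


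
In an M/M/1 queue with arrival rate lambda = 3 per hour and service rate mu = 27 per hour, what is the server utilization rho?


rho = lambda/mu = 3/27 = 0.1111

0.1111


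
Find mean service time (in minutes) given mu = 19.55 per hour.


Mean service time = 60/mu = 60/19.55 = 3.07 minutes

3.07 minutes


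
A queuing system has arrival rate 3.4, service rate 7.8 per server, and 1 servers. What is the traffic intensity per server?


rho = lambda / (c * mu) = 3.4 / (1 * 7.8) = 0.4359

0.4359


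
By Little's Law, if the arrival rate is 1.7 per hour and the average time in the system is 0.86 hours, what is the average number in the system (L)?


L = lambda * W = 1.7 * 0.86 = 1.46

1.46


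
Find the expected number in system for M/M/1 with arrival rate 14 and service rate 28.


rho = 14/28; L = rho/(1-rho) = 1.0

1.0


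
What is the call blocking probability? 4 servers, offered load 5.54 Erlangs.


B(N,A) = (A^N/N!) / sum(A^k/k!, k=0..N) with N=4, A=5.54 = 0.4387

0.4387


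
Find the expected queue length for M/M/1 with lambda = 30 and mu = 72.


rho = 30/72; Lq = rho^2/(1-rho) = 0.3

0.3


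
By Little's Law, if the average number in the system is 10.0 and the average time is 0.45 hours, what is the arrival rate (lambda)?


lambda = L / W = 10.0 / 0.45 = 22.22 per hour

22.22 per hour


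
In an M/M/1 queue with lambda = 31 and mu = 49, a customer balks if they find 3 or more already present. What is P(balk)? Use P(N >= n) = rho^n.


P(N >= 3) = rho^3 = (31/49)^3 = 0.2532

0.2532


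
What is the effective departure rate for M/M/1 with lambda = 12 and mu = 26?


For a stable queue (lambda < mu), throughput = lambda = 12 per hour

12 per hour


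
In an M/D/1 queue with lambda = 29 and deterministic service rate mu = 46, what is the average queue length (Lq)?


M/D/1: Lq = rho^2 / (2*(1-rho)) where rho = 29/46; Lq = 0.54

0.54


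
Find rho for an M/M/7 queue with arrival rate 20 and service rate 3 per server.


rho = lambda/(c*mu) = 20/(7*3) = 0.9524

0.9524


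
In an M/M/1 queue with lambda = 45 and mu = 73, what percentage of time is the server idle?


Idle fraction = (1 - rho) * 100 = (1 - 45/73) * 100 = 38.4%

38.4%


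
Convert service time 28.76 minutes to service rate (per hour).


mu = 60 / avg_service_time = 60 / 28.76 = 2.09 per hour

2.09 per hour


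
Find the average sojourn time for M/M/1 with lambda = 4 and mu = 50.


W = 1/(mu - lambda) = 1/(50 - 4) = 0.0217 hours

0.0217 hours


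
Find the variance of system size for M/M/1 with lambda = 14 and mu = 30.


rho = 14/30; Var(N) = rho/(1-rho)^2 = 1.64

1.64


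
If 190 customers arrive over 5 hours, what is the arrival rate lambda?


lambda = total arrivals / time = 190 / 5 = 38.0 per hour

38.0 per hour


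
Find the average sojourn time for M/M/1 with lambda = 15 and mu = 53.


W = 1/(mu - lambda) = 1/(53 - 15) = 0.0263 hours

0.0263 hours


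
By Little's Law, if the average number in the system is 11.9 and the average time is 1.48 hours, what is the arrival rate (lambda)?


lambda = L / W = 11.9 / 1.48 = 8.04 per hour

8.04 per hour


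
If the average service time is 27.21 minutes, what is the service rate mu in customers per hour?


mu = 60 / avg_service_time = 60 / 27.21 = 2.21 per hour

2.21 per hour


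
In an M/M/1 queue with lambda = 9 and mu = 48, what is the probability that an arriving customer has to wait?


P(wait) = rho = lambda/mu = 9/48 = 0.1875

0.1875


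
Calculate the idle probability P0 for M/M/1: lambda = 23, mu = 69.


P0 = 1 - rho = 1 - 23/69 = 0.6667

0.6667


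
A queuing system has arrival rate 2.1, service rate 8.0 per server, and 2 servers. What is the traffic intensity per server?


rho = lambda / (c * mu) = 2.1 / (2 * 8.0) = 0.1313

0.1313


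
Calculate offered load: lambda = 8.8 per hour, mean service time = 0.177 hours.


Offered load a = lambda * E[S] = 8.8 * 0.177 = 1.56 Erlangs

1.56 Erlangs


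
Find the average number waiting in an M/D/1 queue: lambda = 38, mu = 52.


M/D/1: Lq = rho^2 / (2*(1-rho)) where rho = 38/52; Lq = 0.99

0.99


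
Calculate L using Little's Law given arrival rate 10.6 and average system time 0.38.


L = lambda * W = 10.6 * 0.38 = 4.03

4.03


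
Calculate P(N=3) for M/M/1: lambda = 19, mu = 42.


rho = 19/42; P(n) = (1-rho)*rho^n = (1-19/42)*(19/42)^3 = 0.0507

0.0507


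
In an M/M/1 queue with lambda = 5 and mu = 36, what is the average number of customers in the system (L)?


rho = 5/36; L = rho/(1-rho) = 0.16

0.16


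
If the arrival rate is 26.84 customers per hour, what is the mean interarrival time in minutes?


Mean interarrival time = 60/lambda = 60/26.84 = 2.24 minutes

2.24 minutes


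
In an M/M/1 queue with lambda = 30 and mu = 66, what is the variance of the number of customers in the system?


rho = 30/66; Var(N) = rho/(1-rho)^2 = 1.53

1.53


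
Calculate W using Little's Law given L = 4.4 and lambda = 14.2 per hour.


W = L / lambda = 4.4 / 14.2 = 0.3099 hours

0.3099 hours


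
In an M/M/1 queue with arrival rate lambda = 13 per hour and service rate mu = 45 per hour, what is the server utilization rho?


rho = lambda/mu = 13/45 = 0.2889

0.2889


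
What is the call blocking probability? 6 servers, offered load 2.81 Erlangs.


B(N,A) = (A^N/N!) / sum(A^k/k!, k=0..N) with N=6, A=2.81 = 0.0422

0.0422


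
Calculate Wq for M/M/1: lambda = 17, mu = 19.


rho = 17/19; Wq = rho/(mu - lambda) = 0.4474 hours

0.4474 hours


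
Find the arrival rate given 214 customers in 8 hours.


lambda = total arrivals / time = 214 / 8 = 26.75 per hour

26.75 per hour


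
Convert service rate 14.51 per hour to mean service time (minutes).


Mean service time = 60/mu = 60/14.51 = 4.14 minutes

4.14 minutes


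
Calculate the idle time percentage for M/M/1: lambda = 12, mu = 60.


Idle fraction = (1 - rho) * 100 = (1 - 12/60) * 100 = 80.0%

80.0%


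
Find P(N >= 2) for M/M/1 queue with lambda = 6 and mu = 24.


P(N >= 2) = rho^2 = (6/24)^2 = 0.0625

0.0625


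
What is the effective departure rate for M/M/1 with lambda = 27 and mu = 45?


For a stable queue (lambda < mu), throughput = lambda = 27 per hour

27 per hour


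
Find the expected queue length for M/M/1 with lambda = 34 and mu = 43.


rho = 34/43; Lq = rho^2/(1-rho) = 2.99

2.99


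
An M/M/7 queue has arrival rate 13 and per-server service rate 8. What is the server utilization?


rho = lambda/(c*mu) = 13/(7*8) = 0.2321

0.2321


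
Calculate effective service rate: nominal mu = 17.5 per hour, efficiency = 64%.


Effective rate = mu * efficiency = 17.5 * 0.64 = 11.2 per hour

11.2 per hour


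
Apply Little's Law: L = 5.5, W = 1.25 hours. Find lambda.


lambda = L / W = 5.5 / 1.25 = 4.4 per hour

4.4 per hour


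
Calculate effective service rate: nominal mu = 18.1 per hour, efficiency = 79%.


Effective rate = mu * efficiency = 18.1 * 0.79 = 14.3 per hour

14.3 per hour


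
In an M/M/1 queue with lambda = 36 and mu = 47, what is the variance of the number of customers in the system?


rho = 36/47; Var(N) = rho/(1-rho)^2 = 13.98

13.98


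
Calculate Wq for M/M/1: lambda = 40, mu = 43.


rho = 40/43; Wq = rho/(mu - lambda) = 0.3101 hours

0.3101 hours


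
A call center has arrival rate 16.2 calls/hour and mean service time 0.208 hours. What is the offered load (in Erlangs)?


Offered load a = lambda * E[S] = 16.2 * 0.208 = 3.37 Erlangs

3.37 Erlangs


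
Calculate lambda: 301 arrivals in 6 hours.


lambda = total arrivals / time = 301 / 6 = 50.17 per hour

50.17 per hour


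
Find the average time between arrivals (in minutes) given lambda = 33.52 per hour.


Mean interarrival time = 60/lambda = 60/33.52 = 1.79 minutes

1.79 minutes


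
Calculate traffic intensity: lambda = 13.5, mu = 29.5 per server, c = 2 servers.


rho = lambda / (c * mu) = 13.5 / (2 * 29.5) = 0.2288

0.2288


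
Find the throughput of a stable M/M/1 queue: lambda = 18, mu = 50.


For a stable queue (lambda < mu), throughput = lambda = 18 per hour

18 per hour


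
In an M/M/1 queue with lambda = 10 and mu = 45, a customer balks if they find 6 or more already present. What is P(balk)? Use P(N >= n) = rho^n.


P(N >= 6) = rho^6 = (10/45)^6 = 0.0001

0.0001


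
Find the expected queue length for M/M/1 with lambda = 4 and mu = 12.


rho = 4/12; Lq = rho^2/(1-rho) = 0.17

0.17


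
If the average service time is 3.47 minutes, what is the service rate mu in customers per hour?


mu = 60 / avg_service_time = 60 / 3.47 = 17.29 per hour

17.29 per hour


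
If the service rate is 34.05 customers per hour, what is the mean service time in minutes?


Mean service time = 60/mu = 60/34.05 = 1.76 minutes

1.76 minutes


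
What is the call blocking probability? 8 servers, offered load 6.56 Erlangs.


B(N,A) = (A^N/N!) / sum(A^k/k!, k=0..N) with N=8, A=6.56 = 0.1535

0.1535


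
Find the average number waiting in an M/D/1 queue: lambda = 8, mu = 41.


M/D/1: Lq = rho^2 / (2*(1-rho)) where rho = 8/41; Lq = 0.02

0.02


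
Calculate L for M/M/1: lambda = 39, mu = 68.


rho = 39/68; L = rho/(1-rho) = 1.34

1.34


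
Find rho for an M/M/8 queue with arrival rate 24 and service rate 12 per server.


rho = lambda/(c*mu) = 24/(8*12) = 0.25

0.25


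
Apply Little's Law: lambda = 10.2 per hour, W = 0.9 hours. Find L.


L = lambda * W = 10.2 * 0.9 = 9.18

9.18


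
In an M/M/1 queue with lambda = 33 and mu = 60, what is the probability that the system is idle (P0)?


P0 = 1 - rho = 1 - 33/60 = 0.45

0.45


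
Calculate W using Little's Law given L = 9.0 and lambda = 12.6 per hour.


W = L / lambda = 9.0 / 12.6 = 0.7143 hours

0.7143 hours


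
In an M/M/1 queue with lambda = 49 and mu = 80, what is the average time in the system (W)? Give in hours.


W = 1/(mu - lambda) = 1/(80 - 49) = 0.0323 hours

0.0323 hours


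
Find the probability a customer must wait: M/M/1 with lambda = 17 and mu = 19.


P(wait) = rho = lambda/mu = 17/19 = 0.8947

0.8947


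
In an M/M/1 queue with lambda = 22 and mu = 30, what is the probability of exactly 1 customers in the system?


rho = 22/30; P(n) = (1-rho)*rho^n = (1-22/30)*(22/30)^1 = 0.1956

0.1956


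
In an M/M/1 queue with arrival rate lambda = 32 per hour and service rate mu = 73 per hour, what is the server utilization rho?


rho = lambda/mu = 32/73 = 0.4384

0.4384


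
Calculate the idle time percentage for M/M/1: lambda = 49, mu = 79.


Idle fraction = (1 - rho) * 100 = (1 - 49/79) * 100 = 38.0%

38.0%


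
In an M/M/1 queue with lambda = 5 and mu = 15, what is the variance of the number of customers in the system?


rho = 5/15; Var(N) = rho/(1-rho)^2 = 0.75

0.75


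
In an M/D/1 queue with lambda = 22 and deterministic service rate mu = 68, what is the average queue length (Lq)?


M/D/1: Lq = rho^2 / (2*(1-rho)) where rho = 22/68; Lq = 0.08

0.08


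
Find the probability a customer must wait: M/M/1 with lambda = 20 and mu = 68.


P(wait) = rho = lambda/mu = 20/68 = 0.2941

0.2941


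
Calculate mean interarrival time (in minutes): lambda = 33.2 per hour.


Mean interarrival time = 60/lambda = 60/33.2 = 1.81 minutes

1.81 minutes


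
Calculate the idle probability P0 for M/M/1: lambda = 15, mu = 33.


P0 = 1 - rho = 1 - 15/33 = 0.5455

0.5455


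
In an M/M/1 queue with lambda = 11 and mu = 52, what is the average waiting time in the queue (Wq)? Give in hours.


rho = 11/52; Wq = rho/(mu - lambda) = 0.0052 hours

0.0052 hours


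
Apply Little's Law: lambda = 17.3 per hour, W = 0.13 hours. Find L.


L = lambda * W = 17.3 * 0.13 = 2.25

2.25


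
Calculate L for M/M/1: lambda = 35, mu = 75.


rho = 35/75; L = rho/(1-rho) = 0.88

0.88


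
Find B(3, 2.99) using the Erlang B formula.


B(N,A) = (A^N/N!) / sum(A^k/k!, k=0..N) with N=3, A=2.99 = 0.345

0.345


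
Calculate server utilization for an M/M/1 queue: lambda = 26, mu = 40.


rho = lambda/mu = 26/40 = 0.65

0.65


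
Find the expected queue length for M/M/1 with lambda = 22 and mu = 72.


rho = 22/72; Lq = rho^2/(1-rho) = 0.13

0.13


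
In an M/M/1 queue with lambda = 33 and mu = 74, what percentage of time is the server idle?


Idle fraction = (1 - rho) * 100 = (1 - 33/74) * 100 = 55.4%

55.4%


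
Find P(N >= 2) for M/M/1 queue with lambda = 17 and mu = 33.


P(N >= 2) = rho^2 = (17/33)^2 = 0.2654

0.2654


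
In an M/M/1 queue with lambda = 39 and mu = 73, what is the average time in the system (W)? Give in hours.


W = 1/(mu - lambda) = 1/(73 - 39) = 0.0294 hours

0.0294 hours


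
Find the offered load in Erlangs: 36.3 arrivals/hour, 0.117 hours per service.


Offered load a = lambda * E[S] = 36.3 * 0.117 = 4.25 Erlangs

4.25 Erlangs


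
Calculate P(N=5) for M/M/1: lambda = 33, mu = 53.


rho = 33/53; P(n) = (1-rho)*rho^n = (1-33/53)*(33/53)^5 = 0.0353

0.0353


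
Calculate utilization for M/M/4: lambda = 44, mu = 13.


rho = lambda/(c*mu) = 44/(4*13) = 0.8462

0.8462


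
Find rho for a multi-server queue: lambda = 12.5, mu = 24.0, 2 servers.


rho = lambda / (c * mu) = 12.5 / (2 * 24.0) = 0.2604

0.2604


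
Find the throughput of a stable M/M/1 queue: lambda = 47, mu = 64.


For a stable queue (lambda < mu), throughput = lambda = 47 per hour

47 per hour


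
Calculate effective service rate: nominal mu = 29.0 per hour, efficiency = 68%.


Effective rate = mu * efficiency = 29.0 * 0.68 = 19.72 per hour

19.72 per hour


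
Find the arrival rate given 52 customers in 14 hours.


lambda = total arrivals / time = 52 / 14 = 3.71 per hour

3.71 per hour


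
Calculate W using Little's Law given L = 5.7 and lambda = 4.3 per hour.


W = L / lambda = 5.7 / 4.3 = 1.3256 hours

1.3256 hours


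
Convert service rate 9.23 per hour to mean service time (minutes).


Mean service time = 60/mu = 60/9.23 = 6.5 minutes

6.5 minutes


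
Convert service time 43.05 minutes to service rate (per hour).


mu = 60 / avg_service_time = 60 / 43.05 = 1.39 per hour

1.39 per hour


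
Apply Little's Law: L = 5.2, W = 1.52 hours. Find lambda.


lambda = L / W = 5.2 / 1.52 = 3.42 per hour

3.42 per hour


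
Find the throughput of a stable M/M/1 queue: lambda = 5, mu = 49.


For a stable queue (lambda < mu), throughput = lambda = 5 per hour

5 per hour


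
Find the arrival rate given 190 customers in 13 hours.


lambda = total arrivals / time = 190 / 13 = 14.62 per hour

14.62 per hour


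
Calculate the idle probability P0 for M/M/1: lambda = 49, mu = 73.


P0 = 1 - rho = 1 - 49/73 = 0.3288

0.3288


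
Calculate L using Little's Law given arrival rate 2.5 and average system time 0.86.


L = lambda * W = 2.5 * 0.86 = 2.15

2.15


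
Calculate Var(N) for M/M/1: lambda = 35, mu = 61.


rho = 35/61; Var(N) = rho/(1-rho)^2 = 3.16

3.16


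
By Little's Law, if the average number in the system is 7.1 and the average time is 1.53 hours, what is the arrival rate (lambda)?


lambda = L / W = 7.1 / 1.53 = 4.64 per hour

4.64 per hour


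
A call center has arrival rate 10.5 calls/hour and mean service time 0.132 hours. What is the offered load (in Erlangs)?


Offered load a = lambda * E[S] = 10.5 * 0.132 = 1.39 Erlangs

1.39 Erlangs


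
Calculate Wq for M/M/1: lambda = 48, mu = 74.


rho = 48/74; Wq = rho/(mu - lambda) = 0.0249 hours

0.0249 hours


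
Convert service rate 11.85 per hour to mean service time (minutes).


Mean service time = 60/mu = 60/11.85 = 5.06 minutes

5.06 minutes


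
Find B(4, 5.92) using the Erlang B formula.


B(N,A) = (A^N/N!) / sum(A^k/k!, k=0..N) with N=4, A=5.92 = 0.4644

0.4644


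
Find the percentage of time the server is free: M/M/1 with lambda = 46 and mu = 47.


Idle fraction = (1 - rho) * 100 = (1 - 46/47) * 100 = 2.1%

2.1%


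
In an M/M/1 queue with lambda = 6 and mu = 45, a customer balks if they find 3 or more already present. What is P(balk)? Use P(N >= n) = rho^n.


P(N >= 3) = rho^3 = (6/45)^3 = 0.0024

0.0024


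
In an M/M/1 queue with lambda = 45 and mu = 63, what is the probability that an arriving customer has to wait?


P(wait) = rho = lambda/mu = 45/63 = 0.7143

0.7143


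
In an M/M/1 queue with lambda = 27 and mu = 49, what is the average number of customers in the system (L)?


rho = 27/49; L = rho/(1-rho) = 1.23

1.23


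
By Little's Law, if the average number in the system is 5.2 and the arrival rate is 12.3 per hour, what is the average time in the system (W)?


W = L / lambda = 5.2 / 12.3 = 0.4228 hours

0.4228 hours


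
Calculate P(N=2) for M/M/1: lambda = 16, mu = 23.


rho = 16/23; P(n) = (1-rho)*rho^n = (1-16/23)*(16/23)^2 = 0.1473

0.1473


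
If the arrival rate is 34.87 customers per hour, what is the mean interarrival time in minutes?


Mean interarrival time = 60/lambda = 60/34.87 = 1.72 minutes

1.72 minutes


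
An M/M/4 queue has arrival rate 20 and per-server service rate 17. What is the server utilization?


rho = lambda/(c*mu) = 20/(4*17) = 0.2941

0.2941


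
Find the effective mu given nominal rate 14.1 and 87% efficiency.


Effective rate = mu * efficiency = 14.1 * 0.87 = 12.27 per hour

12.27 per hour


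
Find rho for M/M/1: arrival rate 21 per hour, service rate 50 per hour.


rho = lambda/mu = 21/50 = 0.42

0.42


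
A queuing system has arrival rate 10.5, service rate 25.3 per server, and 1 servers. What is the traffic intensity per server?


rho = lambda / (c * mu) = 10.5 / (1 * 25.3) = 0.415

0.415


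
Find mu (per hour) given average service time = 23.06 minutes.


mu = 60 / avg_service_time = 60 / 23.06 = 2.6 per hour

2.6 per hour


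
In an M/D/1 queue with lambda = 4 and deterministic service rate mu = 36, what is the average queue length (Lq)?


M/D/1: Lq = rho^2 / (2*(1-rho)) where rho = 4/36; Lq = 0.01

0.01


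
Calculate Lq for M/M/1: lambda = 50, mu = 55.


rho = 50/55; Lq = rho^2/(1-rho) = 9.09

9.09


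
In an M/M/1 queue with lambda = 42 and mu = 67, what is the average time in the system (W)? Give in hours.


W = 1/(mu - lambda) = 1/(67 - 42) = 0.04 hours

0.04 hours


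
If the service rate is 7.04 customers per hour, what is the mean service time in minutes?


Mean service time = 60/mu = 60/7.04 = 8.52 minutes

8.52 minutes


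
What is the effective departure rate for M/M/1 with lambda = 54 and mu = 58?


For a stable queue (lambda < mu), throughput = lambda = 54 per hour

54 per hour


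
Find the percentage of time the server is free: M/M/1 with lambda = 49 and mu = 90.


Idle fraction = (1 - rho) * 100 = (1 - 49/90) * 100 = 45.6%

45.6%


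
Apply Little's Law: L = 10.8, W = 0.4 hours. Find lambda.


lambda = L / W = 10.8 / 0.4 = 27.0 per hour

27.0 per hour


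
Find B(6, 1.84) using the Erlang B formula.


B(N,A) = (A^N/N!) / sum(A^k/k!, k=0..N) with N=6, A=1.84 = 0.0086

0.0086


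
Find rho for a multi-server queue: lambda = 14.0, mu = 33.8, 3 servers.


rho = lambda / (c * mu) = 14.0 / (3 * 33.8) = 0.1381

0.1381


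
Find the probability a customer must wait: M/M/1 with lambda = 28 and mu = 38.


P(wait) = rho = lambda/mu = 28/38 = 0.7368

0.7368


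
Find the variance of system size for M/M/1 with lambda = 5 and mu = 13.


rho = 5/13; Var(N) = rho/(1-rho)^2 = 1.02

1.02


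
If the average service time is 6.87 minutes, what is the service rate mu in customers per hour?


mu = 60 / avg_service_time = 60 / 6.87 = 8.73 per hour

8.73 per hour


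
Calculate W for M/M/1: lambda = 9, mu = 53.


W = 1/(mu - lambda) = 1/(53 - 9) = 0.0227 hours

0.0227 hours


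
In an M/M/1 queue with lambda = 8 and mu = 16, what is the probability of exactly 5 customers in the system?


rho = 8/16; P(n) = (1-rho)*rho^n = (1-8/16)*(8/16)^5 = 0.0156

0.0156


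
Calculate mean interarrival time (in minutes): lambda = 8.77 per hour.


Mean interarrival time = 60/lambda = 60/8.77 = 6.84 minutes

6.84 minutes


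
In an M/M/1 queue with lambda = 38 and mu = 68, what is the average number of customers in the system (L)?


rho = 38/68; L = rho/(1-rho) = 1.27

1.27


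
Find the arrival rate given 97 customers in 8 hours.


lambda = total arrivals / time = 97 / 8 = 12.13 per hour

12.13 per hour


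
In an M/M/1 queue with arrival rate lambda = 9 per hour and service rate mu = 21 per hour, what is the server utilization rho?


rho = lambda/mu = 9/21 = 0.4286

0.4286


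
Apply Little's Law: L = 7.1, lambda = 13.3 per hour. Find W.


W = L / lambda = 7.1 / 13.3 = 0.5338 hours

0.5338 hours


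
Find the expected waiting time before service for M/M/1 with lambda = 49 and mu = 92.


rho = 49/92; Wq = rho/(mu - lambda) = 0.0124 hours

0.0124 hours


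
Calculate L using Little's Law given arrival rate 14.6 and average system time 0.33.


L = lambda * W = 14.6 * 0.33 = 4.82

4.82


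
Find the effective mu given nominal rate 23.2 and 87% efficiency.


Effective rate = mu * efficiency = 23.2 * 0.87 = 20.18 per hour

20.18 per hour


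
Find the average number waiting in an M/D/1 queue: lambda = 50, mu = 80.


M/D/1: Lq = rho^2 / (2*(1-rho)) where rho = 50/80; Lq = 0.52

0.52


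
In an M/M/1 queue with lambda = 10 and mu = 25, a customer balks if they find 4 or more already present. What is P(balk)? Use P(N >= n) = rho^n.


P(N >= 4) = rho^4 = (10/25)^4 = 0.0256

0.0256


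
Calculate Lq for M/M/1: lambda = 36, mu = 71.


rho = 36/71; Lq = rho^2/(1-rho) = 0.52

0.52


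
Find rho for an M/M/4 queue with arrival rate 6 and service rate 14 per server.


rho = lambda/(c*mu) = 6/(4*14) = 0.1071

0.1071


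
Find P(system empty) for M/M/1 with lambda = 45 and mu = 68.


P0 = 1 - rho = 1 - 45/68 = 0.3382

0.3382


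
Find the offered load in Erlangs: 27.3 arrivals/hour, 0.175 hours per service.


Offered load a = lambda * E[S] = 27.3 * 0.175 = 4.78 Erlangs

4.78 Erlangs


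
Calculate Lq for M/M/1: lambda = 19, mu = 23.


rho = 19/23; Lq = rho^2/(1-rho) = 3.92

3.92


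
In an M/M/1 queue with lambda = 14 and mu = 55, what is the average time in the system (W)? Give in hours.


W = 1/(mu - lambda) = 1/(55 - 14) = 0.0244 hours

0.0244 hours


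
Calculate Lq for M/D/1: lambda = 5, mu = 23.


M/D/1: Lq = rho^2 / (2*(1-rho)) where rho = 5/23; Lq = 0.03

0.03


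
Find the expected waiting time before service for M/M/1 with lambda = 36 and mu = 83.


rho = 36/83; Wq = rho/(mu - lambda) = 0.0092 hours

0.0092 hours


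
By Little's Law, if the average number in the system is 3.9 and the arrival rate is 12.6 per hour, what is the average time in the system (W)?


W = L / lambda = 3.9 / 12.6 = 0.3095 hours

0.3095 hours


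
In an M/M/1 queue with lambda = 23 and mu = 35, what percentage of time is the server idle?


Idle fraction = (1 - rho) * 100 = (1 - 23/35) * 100 = 34.3%

34.3%


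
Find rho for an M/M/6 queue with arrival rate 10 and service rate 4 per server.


rho = lambda/(c*mu) = 10/(6*4) = 0.4167

0.4167


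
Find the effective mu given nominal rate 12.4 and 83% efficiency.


Effective rate = mu * efficiency = 12.4 * 0.83 = 10.29 per hour

10.29 per hour


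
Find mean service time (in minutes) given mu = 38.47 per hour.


Mean service time = 60/mu = 60/38.47 = 1.56 minutes

1.56 minutes


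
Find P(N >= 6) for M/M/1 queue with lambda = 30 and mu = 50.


P(N >= 6) = rho^6 = (30/50)^6 = 0.0467

0.0467


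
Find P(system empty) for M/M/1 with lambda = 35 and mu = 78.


P0 = 1 - rho = 1 - 35/78 = 0.5513

0.5513


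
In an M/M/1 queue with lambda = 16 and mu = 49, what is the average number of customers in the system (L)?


rho = 16/49; L = rho/(1-rho) = 0.48

0.48


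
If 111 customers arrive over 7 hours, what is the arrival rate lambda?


lambda = total arrivals / time = 111 / 7 = 15.86 per hour

15.86 per hour


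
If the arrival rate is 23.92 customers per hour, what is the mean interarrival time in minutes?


Mean interarrival time = 60/lambda = 60/23.92 = 2.51 minutes

2.51 minutes


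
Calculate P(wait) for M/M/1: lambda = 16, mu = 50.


P(wait) = rho = lambda/mu = 16/50 = 0.32

0.32


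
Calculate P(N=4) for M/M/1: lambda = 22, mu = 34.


rho = 22/34; P(n) = (1-rho)*rho^n = (1-22/34)*(22/34)^4 = 0.0619

0.0619


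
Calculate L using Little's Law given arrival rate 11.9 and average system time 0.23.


L = lambda * W = 11.9 * 0.23 = 2.74

2.74


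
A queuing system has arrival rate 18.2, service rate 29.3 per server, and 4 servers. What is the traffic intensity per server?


rho = lambda / (c * mu) = 18.2 / (4 * 29.3) = 0.1553

0.1553


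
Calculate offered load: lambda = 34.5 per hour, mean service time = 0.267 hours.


Offered load a = lambda * E[S] = 34.5 * 0.267 = 9.21 Erlangs

9.21 Erlangs


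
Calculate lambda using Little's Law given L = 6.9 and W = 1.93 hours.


lambda = L / W = 6.9 / 1.93 = 3.58 per hour

3.58 per hour


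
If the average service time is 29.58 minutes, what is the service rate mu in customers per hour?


mu = 60 / avg_service_time = 60 / 29.58 = 2.03 per hour

2.03 per hour


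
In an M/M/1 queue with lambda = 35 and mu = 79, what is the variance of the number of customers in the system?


rho = 35/79; Var(N) = rho/(1-rho)^2 = 1.43

1.43


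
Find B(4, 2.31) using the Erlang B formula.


B(N,A) = (A^N/N!) / sum(A^k/k!, k=0..N) with N=4, A=2.31 = 0.1287

0.1287


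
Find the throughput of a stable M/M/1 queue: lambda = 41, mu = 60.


For a stable queue (lambda < mu), throughput = lambda = 41 per hour

41 per hour


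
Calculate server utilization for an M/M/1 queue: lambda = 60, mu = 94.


rho = lambda/mu = 60/94 = 0.6383

0.6383


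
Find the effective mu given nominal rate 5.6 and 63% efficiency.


Effective rate = mu * efficiency = 5.6 * 0.63 = 3.53 per hour

3.53 per hour


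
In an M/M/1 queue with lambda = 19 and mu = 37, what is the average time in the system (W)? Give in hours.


W = 1/(mu - lambda) = 1/(37 - 19) = 0.0556 hours

0.0556 hours


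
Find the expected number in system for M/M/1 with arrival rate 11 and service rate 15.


rho = 11/15; L = rho/(1-rho) = 2.75

2.75


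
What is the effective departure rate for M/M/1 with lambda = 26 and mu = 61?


For a stable queue (lambda < mu), throughput = lambda = 26 per hour

26 per hour


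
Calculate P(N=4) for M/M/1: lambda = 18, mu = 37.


rho = 18/37; P(n) = (1-rho)*rho^n = (1-18/37)*(18/37)^4 = 0.0288

0.0288


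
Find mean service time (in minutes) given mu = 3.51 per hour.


Mean service time = 60/mu = 60/3.51 = 17.09 minutes

17.09 minutes


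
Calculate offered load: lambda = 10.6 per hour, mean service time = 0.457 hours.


Offered load a = lambda * E[S] = 10.6 * 0.457 = 4.84 Erlangs

4.84 Erlangs


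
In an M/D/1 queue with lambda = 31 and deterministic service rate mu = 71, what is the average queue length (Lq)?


M/D/1: Lq = rho^2 / (2*(1-rho)) where rho = 31/71; Lq = 0.17

0.17


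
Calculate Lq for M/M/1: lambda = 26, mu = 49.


rho = 26/49; Lq = rho^2/(1-rho) = 0.6

0.6


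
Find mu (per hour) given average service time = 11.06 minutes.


mu = 60 / avg_service_time = 60 / 11.06 = 5.42 per hour

5.42 per hour


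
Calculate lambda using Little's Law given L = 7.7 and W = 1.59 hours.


lambda = L / W = 7.7 / 1.59 = 4.84 per hour

4.84 per hour


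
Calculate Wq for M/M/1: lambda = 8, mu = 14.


rho = 8/14; Wq = rho/(mu - lambda) = 0.0952 hours

0.0952 hours


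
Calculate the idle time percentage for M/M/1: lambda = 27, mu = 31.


Idle fraction = (1 - rho) * 100 = (1 - 27/31) * 100 = 12.9%

12.9%


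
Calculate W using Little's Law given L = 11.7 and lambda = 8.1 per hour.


W = L / lambda = 11.7 / 8.1 = 1.4444 hours

1.4444 hours


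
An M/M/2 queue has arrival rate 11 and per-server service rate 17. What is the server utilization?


rho = lambda/(c*mu) = 11/(2*17) = 0.3235

0.3235


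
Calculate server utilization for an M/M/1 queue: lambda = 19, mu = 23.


rho = lambda/mu = 19/23 = 0.8261

0.8261


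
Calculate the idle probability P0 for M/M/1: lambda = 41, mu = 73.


P0 = 1 - rho = 1 - 41/73 = 0.4384

0.4384


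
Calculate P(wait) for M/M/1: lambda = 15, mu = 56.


P(wait) = rho = lambda/mu = 15/56 = 0.2679

0.2679


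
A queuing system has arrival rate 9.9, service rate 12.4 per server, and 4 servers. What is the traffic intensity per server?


rho = lambda / (c * mu) = 9.9 / (4 * 12.4) = 0.1996

0.1996


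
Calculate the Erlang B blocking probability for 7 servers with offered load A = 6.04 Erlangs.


B(N,A) = (A^N/N!) / sum(A^k/k!, k=0..N) with N=7, A=6.04 = 0.1877

0.1877


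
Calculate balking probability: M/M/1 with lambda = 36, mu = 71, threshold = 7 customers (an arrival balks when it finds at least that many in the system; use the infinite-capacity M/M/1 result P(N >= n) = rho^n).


P(N >= 7) = rho^7 = (36/71)^7 = 0.0086

0.0086


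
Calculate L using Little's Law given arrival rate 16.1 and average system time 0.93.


L = lambda * W = 16.1 * 0.93 = 14.97

14.97


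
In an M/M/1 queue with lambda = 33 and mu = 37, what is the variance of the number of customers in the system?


rho = 33/37; Var(N) = rho/(1-rho)^2 = 76.31

76.31


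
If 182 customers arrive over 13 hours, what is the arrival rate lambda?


lambda = total arrivals / time = 182 / 13 = 14.0 per hour

14.0 per hour


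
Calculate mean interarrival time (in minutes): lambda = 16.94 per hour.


Mean interarrival time = 60/lambda = 60/16.94 = 3.54 minutes

3.54 minutes


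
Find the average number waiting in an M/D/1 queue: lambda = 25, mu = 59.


M/D/1: Lq = rho^2 / (2*(1-rho)) where rho = 25/59; Lq = 0.16

0.16


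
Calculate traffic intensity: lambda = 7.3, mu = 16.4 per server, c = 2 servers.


rho = lambda / (c * mu) = 7.3 / (2 * 16.4) = 0.2226

0.2226


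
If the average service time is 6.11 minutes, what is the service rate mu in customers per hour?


mu = 60 / avg_service_time = 60 / 6.11 = 9.82 per hour

9.82 per hour


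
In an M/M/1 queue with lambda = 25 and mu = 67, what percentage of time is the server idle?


Idle fraction = (1 - rho) * 100 = (1 - 25/67) * 100 = 62.7%

62.7%


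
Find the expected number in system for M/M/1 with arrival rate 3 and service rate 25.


rho = 3/25; L = rho/(1-rho) = 0.14

0.14


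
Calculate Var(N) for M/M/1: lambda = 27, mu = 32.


rho = 27/32; Var(N) = rho/(1-rho)^2 = 34.56

34.56


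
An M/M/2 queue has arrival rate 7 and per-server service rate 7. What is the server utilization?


rho = lambda/(c*mu) = 7/(2*7) = 0.5

0.5


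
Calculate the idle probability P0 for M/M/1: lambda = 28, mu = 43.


P0 = 1 - rho = 1 - 28/43 = 0.3488

0.3488


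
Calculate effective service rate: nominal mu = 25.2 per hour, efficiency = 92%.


Effective rate = mu * efficiency = 25.2 * 0.92 = 23.18 per hour

23.18 per hour


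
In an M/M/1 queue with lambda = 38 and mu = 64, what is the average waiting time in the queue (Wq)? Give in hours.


rho = 38/64; Wq = rho/(mu - lambda) = 0.0228 hours

0.0228 hours


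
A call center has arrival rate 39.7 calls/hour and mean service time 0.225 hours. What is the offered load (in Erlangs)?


Offered load a = lambda * E[S] = 39.7 * 0.225 = 8.93 Erlangs

8.93 Erlangs


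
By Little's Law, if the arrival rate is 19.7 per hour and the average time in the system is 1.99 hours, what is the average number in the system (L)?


L = lambda * W = 19.7 * 1.99 = 39.2

39.2


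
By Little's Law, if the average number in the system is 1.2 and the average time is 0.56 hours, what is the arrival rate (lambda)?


lambda = L / W = 1.2 / 0.56 = 2.14 per hour

2.14 per hour


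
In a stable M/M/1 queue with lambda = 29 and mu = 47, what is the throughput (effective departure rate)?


For a stable queue (lambda < mu), throughput = lambda = 29 per hour

29 per hour


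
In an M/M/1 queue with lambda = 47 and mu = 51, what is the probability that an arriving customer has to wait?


P(wait) = rho = lambda/mu = 47/51 = 0.9216

0.9216


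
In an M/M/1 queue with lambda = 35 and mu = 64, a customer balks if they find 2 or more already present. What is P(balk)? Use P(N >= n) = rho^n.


P(N >= 2) = rho^2 = (35/64)^2 = 0.2991

0.2991


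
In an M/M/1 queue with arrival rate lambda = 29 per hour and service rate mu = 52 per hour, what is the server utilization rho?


rho = lambda/mu = 29/52 = 0.5577

0.5577


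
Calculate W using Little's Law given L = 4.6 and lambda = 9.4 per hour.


W = L / lambda = 4.6 / 9.4 = 0.4894 hours

0.4894 hours


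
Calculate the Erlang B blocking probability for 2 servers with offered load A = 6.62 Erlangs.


B(N,A) = (A^N/N!) / sum(A^k/k!, k=0..N) with N=2, A=6.62 = 0.742

0.742


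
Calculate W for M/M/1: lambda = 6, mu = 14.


W = 1/(mu - lambda) = 1/(14 - 6) = 0.125 hours

0.125 hours


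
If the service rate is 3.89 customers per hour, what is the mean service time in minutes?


Mean service time = 60/mu = 60/3.89 = 15.42 minutes

15.42 minutes


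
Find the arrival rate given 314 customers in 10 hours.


lambda = total arrivals / time = 314 / 10 = 31.4 per hour

31.4 per hour


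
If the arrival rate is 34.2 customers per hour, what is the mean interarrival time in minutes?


Mean interarrival time = 60/lambda = 60/34.2 = 1.75 minutes

1.75 minutes
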